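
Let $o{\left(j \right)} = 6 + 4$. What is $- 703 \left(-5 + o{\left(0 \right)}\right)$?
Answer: $-3515$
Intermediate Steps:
$o{\left(j \right)} = 10$
$- 703 \left(-5 + o{\left(0 \right)}\right) = - 703 \left(-5 + 10\right) = \left(-703\right) 5 = -3515$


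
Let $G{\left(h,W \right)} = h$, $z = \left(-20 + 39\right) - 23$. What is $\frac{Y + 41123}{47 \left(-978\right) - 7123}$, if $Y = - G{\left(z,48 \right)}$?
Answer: $- \frac{41127}{53089} \approx -0.77468$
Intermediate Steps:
$z = -4$ ($z = 19 - 23 = -4$)
$Y = 4$ ($Y = \left(-1\right) \left(-4\right) = 4$)
$\frac{Y + 41123}{47 \left(-978\right) - 7123} = \frac{4 + 41123}{47 \left(-978\right) - 7123} = \frac{41127}{-45966 - 7123} = \frac{41127}{-53089} = 41127 \left(- \frac{1}{53089}\right) = - \frac{41127}{53089}$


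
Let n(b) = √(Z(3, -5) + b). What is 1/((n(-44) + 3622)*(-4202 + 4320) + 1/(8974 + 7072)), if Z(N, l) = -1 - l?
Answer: 110043407297982/47032255515169958449 - 60763891376*I*√10/47032255515169958449 ≈ 2.3397e-6 - 4.0855e-9*I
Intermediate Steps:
n(b) = √(4 + b) (n(b) = √((-1 - 1*(-5)) + b) = √((-1 + 5) + b) = √(4 + b))
1/((n(-44) + 3622)*(-4202 + 4320) + 1/(8974 + 7072)) = 1/((√(4 - 44) + 3622)*(-4202 + 4320) + 1/(8974 + 7072)) = 1/((√(-40) + 3622)*118 + 1/16046) = 1/((2*I*√10 + 3622)*118 + 1/16046) = 1/((3622 + 2*I*√10)*118 + 1/16046) = 1/((427396 + 236*I*√10) + 1/16046) = 1/(6857996217/16046 + 236*I*√10)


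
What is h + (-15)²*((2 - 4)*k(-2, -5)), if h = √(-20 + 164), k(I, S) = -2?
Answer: 912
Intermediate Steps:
h = 12 (h = √144 = 12)
h + (-15)²*((2 - 4)*k(-2, -5)) = 12 + (-15)²*((2 - 4)*(-2)) = 12 + 225*(-2*(-2)) = 12 + 225*4 = 12 + 900 = 912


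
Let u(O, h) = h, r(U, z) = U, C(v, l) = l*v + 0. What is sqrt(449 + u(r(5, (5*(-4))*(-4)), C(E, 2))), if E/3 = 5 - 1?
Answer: sqrt(473) ≈ 21.749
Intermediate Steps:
E = 12 (E = 3*(5 - 1) = 3*4 = 12)
C(v, l) = l*v
sqrt(449 + u(r(5, (5*(-4))*(-4)), C(E, 2))) = sqrt(449 + 2*12) = sqrt(449 + 24) = sqrt(473)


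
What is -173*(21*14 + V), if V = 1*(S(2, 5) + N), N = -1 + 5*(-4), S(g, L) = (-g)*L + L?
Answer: -46364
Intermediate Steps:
S(g, L) = L - L*g (S(g, L) = -L*g + L = L - L*g)
N = -21 (N = -1 - 20 = -21)
V = -26 (V = 1*(5*(1 - 1*2) - 21) = 1*(5*(1 - 2) - 21) = 1*(5*(-1) - 21) = 1*(-5 - 21) = 1*(-26) = -26)
-173*(21*14 + V) = -173*(21*14 - 26) = -173*(294 - 26) = -173*268 = -46364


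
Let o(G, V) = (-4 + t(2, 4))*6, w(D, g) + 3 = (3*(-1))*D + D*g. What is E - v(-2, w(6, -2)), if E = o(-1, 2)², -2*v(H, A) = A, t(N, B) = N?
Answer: 255/2 ≈ 127.50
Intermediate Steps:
w(D, g) = -3 - 3*D + D*g (w(D, g) = -3 + ((3*(-1))*D + D*g) = -3 + (-3*D + D*g) = -3 - 3*D + D*g)
v(H, A) = -A/2
o(G, V) = -12 (o(G, V) = (-4 + 2)*6 = -2*6 = -12)
E = 144 (E = (-12)² = 144)
E - v(-2, w(6, -2)) = 144 - (-1)*(-3 - 3*6 + 6*(-2))/2 = 144 - (-1)*(-3 - 18 - 12)/2 = 144 - (-1)*(-33)/2 = 144 - 1*33/2 = 144 - 33/2 = 255/2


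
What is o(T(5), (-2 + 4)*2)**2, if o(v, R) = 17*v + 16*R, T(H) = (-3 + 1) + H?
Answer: 13225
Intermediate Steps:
T(H) = -2 + H
o(v, R) = 16*R + 17*v
o(T(5), (-2 + 4)*2)**2 = (16*((-2 + 4)*2) + 17*(-2 + 5))**2 = (16*(2*2) + 17*3)**2 = (16*4 + 51)**2 = (64 + 51)**2 = 115**2 = 13225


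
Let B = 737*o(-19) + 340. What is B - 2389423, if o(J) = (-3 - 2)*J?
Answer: -2319068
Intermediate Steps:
o(J) = -5*J
B = 70355 (B = 737*(-5*(-19)) + 340 = 737*95 + 340 = 70015 + 340 = 70355)
B - 2389423 = 70355 - 2389423 = -2319068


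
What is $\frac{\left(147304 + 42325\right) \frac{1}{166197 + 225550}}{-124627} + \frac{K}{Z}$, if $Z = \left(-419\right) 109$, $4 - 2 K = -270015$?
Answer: $- \frac{13182953353536129}{4459522267231198} \approx -2.9561$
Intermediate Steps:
$K = \frac{270019}{2}$ ($K = 2 - - \frac{270015}{2} = 2 + \frac{270015}{2} = \frac{270019}{2} \approx 1.3501 \cdot 10^{5}$)
$Z = -45671$
$\frac{\left(147304 + 42325\right) \frac{1}{166197 + 225550}}{-124627} + \frac{K}{Z} = \frac{\left(147304 + 42325\right) \frac{1}{166197 + 225550}}{-124627} + \frac{270019}{2 \left(-45671\right)} = \frac{189629}{391747} \left(- \frac{1}{124627}\right) + \frac{270019}{2} \left(- \frac{1}{45671}\right) = 189629 \cdot \frac{1}{391747} \left(- \frac{1}{124627}\right) - \frac{270019}{91342} = \frac{189629}{391747} \left(- \frac{1}{124627}\right) - \frac{270019}{91342} = - \frac{189629}{48822253369} - \frac{270019}{91342} = - \frac{13182953353536129}{4459522267231198}$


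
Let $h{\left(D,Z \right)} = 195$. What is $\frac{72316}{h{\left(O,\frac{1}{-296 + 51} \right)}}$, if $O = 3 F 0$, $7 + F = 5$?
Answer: $\frac{72316}{195} \approx 370.85$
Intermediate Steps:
$F = -2$ ($F = -7 + 5 = -2$)
$O = 0$ ($O = 3 \left(-2\right) 0 = \left(-6\right) 0 = 0$)
$\frac{72316}{h{\left(O,\frac{1}{-296 + 51} \right)}} = \frac{72316}{195}$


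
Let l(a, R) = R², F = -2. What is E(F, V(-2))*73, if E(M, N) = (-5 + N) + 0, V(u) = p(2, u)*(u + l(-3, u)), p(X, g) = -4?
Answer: -949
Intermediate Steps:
V(u) = -4*u - 4*u² (V(u) = -4*(u + u²) = -4*u - 4*u²)
E(M, N) = -5 + N
E(F, V(-2))*73 = (-5 + 4*(-2)*(-1 - 1*(-2)))*73 = (-5 + 4*(-2)*(-1 + 2))*73 = (-5 + 4*(-2)*1)*73 = (-5 - 8)*73 = -13*73 = -949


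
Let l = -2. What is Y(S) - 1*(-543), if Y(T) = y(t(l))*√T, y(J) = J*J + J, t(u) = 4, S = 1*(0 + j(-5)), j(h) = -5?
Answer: 543 + 20*I*√5 ≈ 543.0 + 44.721*I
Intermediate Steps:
S = -5 (S = 1*(0 - 5) = 1*(-5) = -5)
y(J) = J + J² (y(J) = J² + J = J + J²)
Y(T) = 20*√T (Y(T) = (4*(1 + 4))*√T = (4*5)*√T = 20*√T)
Y(S) - 1*(-543) = 20*√(-5) - 1*(-543) = 20*(I*√5) + 543 = 20*I*√5 + 543 = 543 + 20*I*√5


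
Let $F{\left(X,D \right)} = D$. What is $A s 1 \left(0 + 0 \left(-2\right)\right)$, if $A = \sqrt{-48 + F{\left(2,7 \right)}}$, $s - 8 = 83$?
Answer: $0$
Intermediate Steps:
$s = 91$ ($s = 8 + 83 = 91$)
$A = i \sqrt{41}$ ($A = \sqrt{-48 + 7} = \sqrt{-41} = i \sqrt{41} \approx 6.4031 i$)
$A s 1 \left(0 + 0 \left(-2\right)\right) = i \sqrt{41} \cdot 91 \cdot 1 \left(0 + 0 \left(-2\right)\right) = 91 i \sqrt{41} \cdot 1 \left(0 + 0\right) = 91 i \sqrt{41} \cdot 1 \cdot 0 = 91 i \sqrt{41} \cdot 0 = 0$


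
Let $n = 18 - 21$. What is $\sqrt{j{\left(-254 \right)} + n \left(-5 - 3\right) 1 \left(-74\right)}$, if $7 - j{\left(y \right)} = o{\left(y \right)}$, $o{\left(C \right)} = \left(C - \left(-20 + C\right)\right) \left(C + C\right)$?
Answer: $\sqrt{8391} \approx 91.602$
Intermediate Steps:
$n = -3$ ($n = 18 - 21 = -3$)
$o{\left(C \right)} = 40 C$ ($o{\left(C \right)} = 20 \cdot 2 C = 40 C$)
$j{\left(y \right)} = 7 - 40 y$
$\sqrt{j{\left(-254 \right)} + n \left(-5 - 3\right) 1 \left(-74\right)} = \sqrt{\left(7 - -10160\right) + - 3 \left(-5 - 3\right) 1 \left(-74\right)} = \sqrt{\left(7 + 10160\right) + - 3 \left(\left(-8\right) 1\right) \left(-74\right)} = \sqrt{10167 + \left(-3\right) \left(-8\right) \left(-74\right)} = \sqrt{10167 + 24 \left(-74\right)} = \sqrt{10167 - 1776} = \sqrt{8391}$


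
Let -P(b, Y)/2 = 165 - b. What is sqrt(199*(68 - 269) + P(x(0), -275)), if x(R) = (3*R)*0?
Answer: 3*I*sqrt(4481) ≈ 200.82*I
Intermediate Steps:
x(R) = 0
P(b, Y) = -330 + 2*b (P(b, Y) = -2*(165 - b) = -330 + 2*b)
sqrt(199*(68 - 269) + P(x(0), -275)) = sqrt(199*(68 - 269) + (-330 + 2*0)) = sqrt(199*(-201) + (-330 + 0)) = sqrt(-39999 - 330) = sqrt(-40329) = 3*I*sqrt(4481)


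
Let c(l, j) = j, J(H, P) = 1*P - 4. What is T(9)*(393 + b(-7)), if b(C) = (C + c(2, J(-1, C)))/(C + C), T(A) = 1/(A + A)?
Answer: 460/21 ≈ 21.905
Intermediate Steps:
J(H, P) = -4 + P (J(H, P) = P - 4 = -4 + P)
T(A) = 1/(2*A)
b(C) = (-4 + 2*C)/(2*C) (b(C) = (C + (-4 + C))/(C + C) = (-4 + 2*C)/((2*C)) = (-4 + 2*C)*(1/(2*C)) = (-4 + 2*C)/(2*C))
T(9)*(393 + b(-7)) = ((½)/9)*(393 + (-2 - 7)/(-7)) = ((½)*(⅑))*(393 - ⅐*(-9)) = (393 + 9/7)/18 = (1/18)*(2760/7) = 460/21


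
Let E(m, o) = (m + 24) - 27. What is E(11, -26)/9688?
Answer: 1/1211 ≈ 0.00082576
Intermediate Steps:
E(m, o) = -3 + m (E(m, o) = (24 + m) - 27 = -3 + m)
E(11, -26)/9688 = (-3 + 11)/9688 = 8*(1/9688) = 1/1211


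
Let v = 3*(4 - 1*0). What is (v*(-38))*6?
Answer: -2736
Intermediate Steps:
v = 12 (v = 3*(4 + 0) = 3*4 = 12)
(v*(-38))*6 = (12*(-38))*6 = -456*6 = -2736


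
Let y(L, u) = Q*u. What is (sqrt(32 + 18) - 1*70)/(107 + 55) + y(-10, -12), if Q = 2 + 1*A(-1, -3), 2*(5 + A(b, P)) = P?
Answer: 4339/81 + 5*sqrt(2)/162 ≈ 53.612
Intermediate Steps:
A(b, P) = -5 + P/2
Q = -9/2 (Q = 2 + 1*(-5 + (1/2)*(-3)) = 2 + 1*(-5 - 3/2) = 2 + 1*(-13/2) = 2 - 13/2 = -9/2 ≈ -4.5000)
y(L, u) = -9*u/2
(sqrt(32 + 18) - 1*70)/(107 + 55) + y(-10, -12) = (sqrt(32 + 18) - 1*70)/(107 + 55) - 9/2*(-12) = (sqrt(50) - 70)/162 + 54 = (5*sqrt(2) - 70)/162 + 54 = (-70 + 5*sqrt(2))/162 + 54 = (-35/81 + 5*sqrt(2)/162) + 54 = 4339/81 + 5*sqrt(2)/162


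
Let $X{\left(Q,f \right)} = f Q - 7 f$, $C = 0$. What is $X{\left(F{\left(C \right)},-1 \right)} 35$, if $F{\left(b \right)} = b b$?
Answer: $245$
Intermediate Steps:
$F{\left(b \right)} = b^{2}$
$X{\left(Q,f \right)} = - 7 f + Q f$ ($X{\left(Q,f \right)} = Q f - 7 f = - 7 f + Q f$)
$X{\left(F{\left(C \right)},-1 \right)} 35 = - (-7 + 0^{2}) 35 = - (-7 + 0) 35 = \left(-1\right) \left(-7\right) 35 = 7 \cdot 35 = 245$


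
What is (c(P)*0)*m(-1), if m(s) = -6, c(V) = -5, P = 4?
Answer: 0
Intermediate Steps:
(c(P)*0)*m(-1) = -5*0*(-6) = 0*(-6) = 0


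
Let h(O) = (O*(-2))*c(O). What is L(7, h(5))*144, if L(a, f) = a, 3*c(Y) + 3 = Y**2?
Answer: 1008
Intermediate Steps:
c(Y) = -1 + Y**2/3
h(O) = -2*O*(-1 + O**2/3) (h(O) = (O*(-2))*(-1 + O**2/3) = (-2*O)*(-1 + O**2/3) = -2*O*(-1 + O**2/3))
L(7, h(5))*144 = 7*144 = 1008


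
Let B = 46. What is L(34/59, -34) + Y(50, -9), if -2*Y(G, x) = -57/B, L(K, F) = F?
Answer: -3071/92 ≈ -33.380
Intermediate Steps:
Y(G, x) = 57/92 (Y(G, x) = -(-57)/(2*46) = -1/2*(-57/46) = 57/92)
L(34/59, -34) + Y(50, -9) = -34 + 57/92 = -3071/92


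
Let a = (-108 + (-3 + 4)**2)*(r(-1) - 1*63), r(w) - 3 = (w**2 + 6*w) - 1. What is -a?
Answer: -7062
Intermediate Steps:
r(w) = 2 + w**2 + 6*w (r(w) = 3 + ((w**2 + 6*w) - 1) = 3 + (-1 + w**2 + 6*w) = 2 + w**2 + 6*w)
a = 7062 (a = (-108 + (-3 + 4)**2)*((2 + (-1)**2 + 6*(-1)) - 1*63) = (-108 + 1**2)*((2 + 1 - 6) - 63) = (-108 + 1)*(-3 - 63) = -107*(-66) = 7062)
-a = -1*7062 = -7062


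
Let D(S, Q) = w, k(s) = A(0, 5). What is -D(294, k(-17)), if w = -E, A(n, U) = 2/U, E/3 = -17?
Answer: -51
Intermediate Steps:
E = -51 (E = 3*(-17) = -51)
w = 51 (w = -1*(-51) = 51)
k(s) = 2/5
D(S, Q) = 51
-D(294, k(-17)) = -1*51 = -51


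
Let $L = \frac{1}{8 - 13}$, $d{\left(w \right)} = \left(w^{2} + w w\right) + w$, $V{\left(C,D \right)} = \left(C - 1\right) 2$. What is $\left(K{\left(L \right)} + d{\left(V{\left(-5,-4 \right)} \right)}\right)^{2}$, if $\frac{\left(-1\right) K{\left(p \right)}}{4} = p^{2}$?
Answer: $\frac{47554816}{625} \approx 76088.0$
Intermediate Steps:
$V{\left(C,D \right)} = -2 + 2 C$ ($V{\left(C,D \right)} = \left(-1 + C\right) 2 = -2 + 2 C$)
$d{\left(w \right)} = w + 2 w^{2}$ ($d{\left(w \right)} = \left(w^{2} + w^{2}\right) + w = 2 w^{2} + w = w + 2 w^{2}$)
$L = - \frac{1}{5}$ ($L = \frac{1}{-5} = - \frac{1}{5} \approx -0.2$)
$K{\left(p \right)} = - 4 p^{2}$
$\left(K{\left(L \right)} + d{\left(V{\left(-5,-4 \right)} \right)}\right)^{2} = \left(- 4 \left(- \frac{1}{5}\right)^{2} + \left(-2 + 2 \left(-5\right)\right) \left(1 + 2 \left(-2 + 2 \left(-5\right)\right)\right)\right)^{2} = \left(\left(-4\right) \frac{1}{25} + \left(-2 - 10\right) \left(1 + 2 \left(-2 - 10\right)\right)\right)^{2} = \left(- \frac{4}{25} - 12 \left(1 + 2 \left(-12\right)\right)\right)^{2} = \left(- \frac{4}{25} - 12 \left(1 - 24\right)\right)^{2} = \left(- \frac{4}{25} - -276\right)^{2} = \left(- \frac{4}{25} + 276\right)^{2} = \left(\frac{6896}{25}\right)^{2} = \frac{47554816}{625}$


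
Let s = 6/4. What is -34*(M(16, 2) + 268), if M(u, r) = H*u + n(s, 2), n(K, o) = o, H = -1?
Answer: -8636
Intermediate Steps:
s = 3/2 (s = 6*(¼) = 3/2 ≈ 1.5000)
M(u, r) = 2 - u (M(u, r) = -u + 2 = 2 - u)
-34*(M(16, 2) + 268) = -34*((2 - 1*16) + 268) = -34*((2 - 16) + 268) = -34*(-14 + 268) = -34*254 = -8636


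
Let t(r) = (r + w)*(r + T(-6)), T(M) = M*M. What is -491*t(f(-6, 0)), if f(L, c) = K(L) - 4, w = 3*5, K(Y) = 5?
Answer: -290672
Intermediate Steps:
T(M) = M²
w = 15
f(L, c) = 1 (f(L, c) = 5 - 4 = 1)
t(r) = (15 + r)*(36 + r) (t(r) = (r + 15)*(r + (-6)²) = (15 + r)*(r + 36) = (15 + r)*(36 + r))
-491*t(f(-6, 0)) = -491*(540 + 1² + 51*1) = -491*(540 + 1 + 51) = -491*592 = -290672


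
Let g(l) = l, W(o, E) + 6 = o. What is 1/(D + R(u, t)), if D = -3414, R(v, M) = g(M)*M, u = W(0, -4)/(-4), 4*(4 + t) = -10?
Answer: -4/13487 ≈ -0.00029658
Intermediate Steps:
t = -13/2 (t = -4 + (1/4)*(-10) = -4 - 5/2 = -13/2 ≈ -6.5000)
W(o, E) = -6 + o
u = 3/2 (u = (-6 + 0)/(-4) = -6*(-1/4) = 3/2 ≈ 1.5000)
R(v, M) = M**2 (R(v, M) = M*M = M**2)
1/(D + R(u, t)) = 1/(-3414 + (-13/2)**2) = 1/(-3414 + 169/4) = 1/(-13487/4) = -4/13487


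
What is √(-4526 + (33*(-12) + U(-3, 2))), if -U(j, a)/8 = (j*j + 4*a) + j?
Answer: I*√5034 ≈ 70.951*I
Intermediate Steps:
U(j, a) = -32*a - 8*j - 8*j² (U(j, a) = -8*((j*j + 4*a) + j) = -8*((j² + 4*a) + j) = -8*(j + j² + 4*a) = -32*a - 8*j - 8*j²)
√(-4526 + (33*(-12) + U(-3, 2))) = √(-4526 + (33*(-12) + (-32*2 - 8*(-3) - 8*(-3)²))) = √(-4526 + (-396 + (-64 + 24 - 8*9))) = √(-4526 + (-396 + (-64 + 24 - 72))) = √(-4526 + (-396 - 112)) = √(-4526 - 508) = √(-5034) = I*√5034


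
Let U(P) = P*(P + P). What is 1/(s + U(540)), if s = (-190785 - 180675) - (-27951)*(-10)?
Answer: -1/67770 ≈ -1.4756e-5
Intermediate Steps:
s = -650970 (s = -371460 - 1*279510 = -371460 - 279510 = -650970)
U(P) = 2*P**2 (U(P) = P*(2*P) = 2*P**2)
1/(s + U(540)) = 1/(-650970 + 2*540**2) = 1/(-650970 + 2*291600) = 1/(-650970 + 583200) = 1/(-67770) = -1/67770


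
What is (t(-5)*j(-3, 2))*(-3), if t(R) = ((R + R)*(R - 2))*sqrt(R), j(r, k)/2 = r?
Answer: 1260*I*sqrt(5) ≈ 2817.4*I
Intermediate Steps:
j(r, k) = 2*r
t(R) = 2*R**(3/2)*(-2 + R) (t(R) = ((2*R)*(-2 + R))*sqrt(R) = (2*R*(-2 + R))*sqrt(R) = 2*R**(3/2)*(-2 + R))
(t(-5)*j(-3, 2))*(-3) = ((2*(-5)**(3/2)*(-2 - 5))*(2*(-3)))*(-3) = ((2*(-5*I*sqrt(5))*(-7))*(-6))*(-3) = ((70*I*sqrt(5))*(-6))*(-3) = -420*I*sqrt(5)*(-3) = 1260*I*sqrt(5)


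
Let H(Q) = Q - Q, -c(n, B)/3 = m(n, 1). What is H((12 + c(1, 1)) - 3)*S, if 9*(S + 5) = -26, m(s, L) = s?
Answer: 0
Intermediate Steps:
S = -71/9 (S = -5 + (1/9)*(-26) = -5 - 26/9 = -71/9 ≈ -7.8889)
c(n, B) = -3*n
H(Q) = 0
H((12 + c(1, 1)) - 3)*S = 0*(-71/9) = 0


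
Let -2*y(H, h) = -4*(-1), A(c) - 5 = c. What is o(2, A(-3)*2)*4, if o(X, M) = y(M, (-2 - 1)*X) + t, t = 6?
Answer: 16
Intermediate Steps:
A(c) = 5 + c
y(H, h) = -2 (y(H, h) = -(-2)*(-1) = -½*4 = -2)
o(X, M) = 4 (o(X, M) = -2 + 6 = 4)
o(2, A(-3)*2)*4 = 4*4 = 16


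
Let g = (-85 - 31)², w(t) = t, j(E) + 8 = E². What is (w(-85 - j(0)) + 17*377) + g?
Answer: 19788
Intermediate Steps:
j(E) = -8 + E²
g = 13456 (g = (-116)² = 13456)
(w(-85 - j(0)) + 17*377) + g = ((-85 - (-8 + 0²)) + 17*377) + 13456 = ((-85 - (-8 + 0)) + 6409) + 13456 = ((-85 - 1*(-8)) + 6409) + 13456 = ((-85 + 8) + 6409) + 13456 = (-77 + 6409) + 13456 = 6332 + 13456 = 19788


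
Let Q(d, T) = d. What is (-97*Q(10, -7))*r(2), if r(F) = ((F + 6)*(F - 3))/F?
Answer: 3880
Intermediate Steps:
r(F) = (-3 + F)*(6 + F)/F (r(F) = ((6 + F)*(-3 + F))/F = ((-3 + F)*(6 + F))/F = (-3 + F)*(6 + F)/F)
(-97*Q(10, -7))*r(2) = (-97*10)*(3 + 2 - 18/2) = -970*(3 + 2 - 18*1/2) = -970*(3 + 2 - 9) = -970*(-4) = 3880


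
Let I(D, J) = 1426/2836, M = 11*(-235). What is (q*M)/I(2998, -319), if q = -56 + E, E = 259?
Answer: -744102590/713 ≈ -1.0436e+6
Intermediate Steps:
M = -2585
I(D, J) = 713/1418 (I(D, J) = 1426*(1/2836) = 713/1418)
q = 203 (q = -56 + 259 = 203)
(q*M)/I(2998, -319) = (203*(-2585))/(713/1418) = -524755*1418/713 = -744102590/713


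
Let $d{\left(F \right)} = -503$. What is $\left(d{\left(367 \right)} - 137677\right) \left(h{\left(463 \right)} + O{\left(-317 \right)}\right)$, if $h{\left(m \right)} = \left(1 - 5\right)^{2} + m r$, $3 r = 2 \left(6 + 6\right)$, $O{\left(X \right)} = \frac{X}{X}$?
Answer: $-514167780$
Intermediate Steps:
$O{\left(X \right)} = 1$
$r = 8$ ($r = \frac{2 \left(6 + 6\right)}{3} = \frac{2 \cdot 12}{3} = \frac{1}{3} \cdot 24 = 8$)
$h{\left(m \right)} = 16 + 8 m$ ($h{\left(m \right)} = \left(1 - 5\right)^{2} + m 8 = \left(-4\right)^{2} + 8 m = 16 + 8 m$)
$\left(d{\left(367 \right)} - 137677\right) \left(h{\left(463 \right)} + O{\left(-317 \right)}\right) = \left(-503 - 137677\right) \left(\left(16 + 8 \cdot 463\right) + 1\right) = - 138180 \left(\left(16 + 3704\right) + 1\right) = - 138180 \left(3720 + 1\right) = \left(-138180\right) 3721 = -514167780$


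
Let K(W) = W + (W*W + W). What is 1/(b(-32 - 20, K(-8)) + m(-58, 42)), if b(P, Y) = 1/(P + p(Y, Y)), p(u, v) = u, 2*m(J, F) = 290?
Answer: 4/579 ≈ 0.0069085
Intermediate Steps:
m(J, F) = 145 (m(J, F) = (½)*290 = 145)
K(W) = W² + 2*W (K(W) = W + (W² + W) = W + (W + W²) = W² + 2*W)
b(P, Y) = 1/(P + Y)
1/(b(-32 - 20, K(-8)) + m(-58, 42)) = 1/(1/((-32 - 20) - 8*(2 - 8)) + 145) = 1/(1/(-52 - 8*(-6)) + 145) = 1/(1/(-52 + 48) + 145) = 1/(1/(-4) + 145) = 1/(-¼ + 145) = 1/(579/4) = 4/579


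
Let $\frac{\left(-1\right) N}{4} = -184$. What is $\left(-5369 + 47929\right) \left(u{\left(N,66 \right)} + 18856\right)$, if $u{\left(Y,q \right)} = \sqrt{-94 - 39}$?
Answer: $802511360 + 42560 i \sqrt{133} \approx 8.0251 \cdot 10^{8} + 4.9083 \cdot 10^{5} i$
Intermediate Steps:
$N = 736$ ($N = \left(-4\right) \left(-184\right) = 736$)
$u{\left(Y,q \right)} = i \sqrt{133}$ ($u{\left(Y,q \right)} = \sqrt{-133} = i \sqrt{133}$)
$\left(-5369 + 47929\right) \left(u{\left(N,66 \right)} + 18856\right) = \left(-5369 + 47929\right) \left(i \sqrt{133} + 18856\right) = 42560 \left(18856 + i \sqrt{133}\right) = 802511360 + 42560 i \sqrt{133}$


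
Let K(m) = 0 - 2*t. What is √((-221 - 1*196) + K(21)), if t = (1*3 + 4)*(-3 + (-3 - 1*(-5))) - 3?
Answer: I*√397 ≈ 19.925*I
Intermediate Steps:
t = -10 (t = (3 + 4)*(-3 + (-3 + 5)) - 3 = 7*(-3 + 2) - 3 = 7*(-1) - 3 = -7 - 3 = -10)
K(m) = 20 (K(m) = 0 - 2*(-10) = 0 + 20 = 20)
√((-221 - 1*196) + K(21)) = √((-221 - 1*196) + 20) = √((-221 - 196) + 20) = √(-417 + 20) = √(-397) = I*√397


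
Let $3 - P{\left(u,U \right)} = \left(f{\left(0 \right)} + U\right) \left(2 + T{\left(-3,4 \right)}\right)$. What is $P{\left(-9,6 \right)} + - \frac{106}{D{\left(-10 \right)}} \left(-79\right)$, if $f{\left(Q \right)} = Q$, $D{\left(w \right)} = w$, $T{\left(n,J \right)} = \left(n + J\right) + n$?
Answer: $- \frac{4172}{5} \approx -834.4$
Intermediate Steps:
$T{\left(n,J \right)} = J + 2 n$ ($T{\left(n,J \right)} = \left(J + n\right) + n = J + 2 n$)
$P{\left(u,U \right)} = 3$ ($P{\left(u,U \right)} = 3 - \left(0 + U\right) \left(2 + \left(4 + 2 \left(-3\right)\right)\right) = 3 - U \left(2 + \left(4 - 6\right)\right) = 3 - U \left(2 - 2\right) = 3 - U 0 = 3 - 0 = 3 + 0 = 3$)
$P{\left(-9,6 \right)} + - \frac{106}{D{\left(-10 \right)}} \left(-79\right) = 3 + - \frac{106}{-10} \left(-79\right) = 3 + \left(-106\right) \left(- \frac{1}{10}\right) \left(-79\right) = 3 + \frac{53}{5} \left(-79\right) = 3 - \frac{4187}{5} = - \frac{4172}{5}$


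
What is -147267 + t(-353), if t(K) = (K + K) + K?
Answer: -148326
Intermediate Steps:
t(K) = 3*K (t(K) = 2*K + K = 3*K)
-147267 + t(-353) = -147267 + 3*(-353) = -147267 - 1059 = -148326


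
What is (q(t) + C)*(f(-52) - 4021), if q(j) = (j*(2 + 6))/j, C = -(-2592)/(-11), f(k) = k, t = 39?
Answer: 10198792/11 ≈ 9.2716e+5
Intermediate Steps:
C = -2592/11 (C = -(-2592)*(-1)/11 = -27*96/11 = -2592/11 ≈ -235.64)
q(j) = 8 (q(j) = (j*8)/j = (8*j)/j = 8)
(q(t) + C)*(f(-52) - 4021) = (8 - 2592/11)*(-52 - 4021) = -2504/11*(-4073) = 10198792/11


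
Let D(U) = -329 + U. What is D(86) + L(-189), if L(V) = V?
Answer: -432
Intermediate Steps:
D(86) + L(-189) = (-329 + 86) - 189 = -243 - 189 = -432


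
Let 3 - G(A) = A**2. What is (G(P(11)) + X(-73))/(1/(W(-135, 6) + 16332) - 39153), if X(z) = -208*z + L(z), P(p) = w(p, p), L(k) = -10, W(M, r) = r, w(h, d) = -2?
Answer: -247896474/639681713 ≈ -0.38753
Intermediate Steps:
P(p) = -2
X(z) = -10 - 208*z (X(z) = -208*z - 10 = -10 - 208*z)
G(A) = 3 - A**2
(G(P(11)) + X(-73))/(1/(W(-135, 6) + 16332) - 39153) = ((3 - 1*(-2)**2) + (-10 - 208*(-73)))/(1/(6 + 16332) - 39153) = ((3 - 1*4) + (-10 + 15184))/(1/16338 - 39153) = ((3 - 4) + 15174)/(1/16338 - 39153) = (-1 + 15174)/(-639681713/16338) = 15173*(-16338/639681713) = -247896474/639681713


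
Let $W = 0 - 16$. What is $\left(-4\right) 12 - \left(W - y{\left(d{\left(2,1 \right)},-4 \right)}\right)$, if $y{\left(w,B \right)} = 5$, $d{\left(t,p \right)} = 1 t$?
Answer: $-27$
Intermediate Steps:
$d{\left(t,p \right)} = t$
$W = -16$ ($W = 0 - 16 = -16$)
$\left(-4\right) 12 - \left(W - y{\left(d{\left(2,1 \right)},-4 \right)}\right) = \left(-4\right) 12 + \left(5 - -16\right) = -48 + \left(5 + 16\right) = -48 + 21 = -27$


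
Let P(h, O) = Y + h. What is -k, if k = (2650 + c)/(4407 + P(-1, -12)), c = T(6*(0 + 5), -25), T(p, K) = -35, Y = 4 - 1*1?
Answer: -2615/4409 ≈ -0.59311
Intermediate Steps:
Y = 3 (Y = 4 - 1 = 3)
P(h, O) = 3 + h
c = -35
k = 2615/4409 (k = (2650 - 35)/(4407 + (3 - 1)) = 2615/(4407 + 2) = 2615/4409 ≈ 0.59311)
-k = -1*2615/4409 = -2615/4409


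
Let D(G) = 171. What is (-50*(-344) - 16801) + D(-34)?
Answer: 570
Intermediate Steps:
(-50*(-344) - 16801) + D(-34) = (-50*(-344) - 16801) + 171 = (17200 - 16801) + 171 = 399 + 171 = 570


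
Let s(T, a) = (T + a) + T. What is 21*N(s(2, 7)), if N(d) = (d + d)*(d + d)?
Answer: 10164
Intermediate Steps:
s(T, a) = a + 2*T
N(d) = 4*d**2 (N(d) = (2*d)*(2*d) = 4*d**2)
21*N(s(2, 7)) = 21*(4*(7 + 2*2)**2) = 21*(4*(7 + 4)**2) = 21*(4*11**2) = 21*(4*121) = 21*484 = 10164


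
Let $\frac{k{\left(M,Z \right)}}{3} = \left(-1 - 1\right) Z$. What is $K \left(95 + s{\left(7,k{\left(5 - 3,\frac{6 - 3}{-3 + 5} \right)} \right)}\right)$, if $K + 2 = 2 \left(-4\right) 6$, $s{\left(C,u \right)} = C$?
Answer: $-5100$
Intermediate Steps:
$k{\left(M,Z \right)} = - 6 Z$ ($k{\left(M,Z \right)} = 3 \left(-1 - 1\right) Z = 3 \left(- 2 Z\right) = - 6 Z$)
$K = -50$ ($K = -2 + 2 \left(-4\right) 6 = -2 - 48 = -50$)
$K \left(95 + s{\left(7,k{\left(5 - 3,\frac{6 - 3}{-3 + 5} \right)} \right)}\right) = - 50 \left(95 + 7\right) = \left(-50\right) 102 = -5100$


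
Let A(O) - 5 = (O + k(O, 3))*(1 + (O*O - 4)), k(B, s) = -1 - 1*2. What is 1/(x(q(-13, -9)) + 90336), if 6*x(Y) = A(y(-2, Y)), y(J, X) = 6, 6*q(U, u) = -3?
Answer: 3/271060 ≈ 1.1068e-5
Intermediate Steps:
q(U, u) = -½ (q(U, u) = (⅙)*(-3) = -½)
k(B, s) = -3 (k(B, s) = -1 - 2 = -3)
A(O) = 5 + (-3 + O)*(-3 + O²) (A(O) = 5 + (O - 3)*(1 + (O*O - 4)) = 5 + (-3 + O)*(1 + (O² - 4)) = 5 + (-3 + O)*(1 + (-4 + O²)) = 5 + (-3 + O)*(-3 + O²))
x(Y) = 52/3 (x(Y) = (14 + 6³ - 3*6 - 3*6²)/6 = (14 + 216 - 18 - 3*36)/6 = (14 + 216 - 18 - 108)/6 = (⅙)*104 = 52/3)
1/(x(q(-13, -9)) + 90336) = 1/(52/3 + 90336) = 1/(271060/3) = 3/271060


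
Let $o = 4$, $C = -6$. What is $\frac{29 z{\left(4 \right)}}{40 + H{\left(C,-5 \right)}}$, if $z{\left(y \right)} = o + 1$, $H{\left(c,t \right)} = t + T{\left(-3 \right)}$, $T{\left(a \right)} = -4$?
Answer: $\frac{145}{31} \approx 4.6774$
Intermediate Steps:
$H{\left(c,t \right)} = -4 + t$ ($H{\left(c,t \right)} = t - 4 = -4 + t$)
$z{\left(y \right)} = 5$ ($z{\left(y \right)} = 4 + 1 = 5$)
$\frac{29 z{\left(4 \right)}}{40 + H{\left(C,-5 \right)}} = \frac{29 \cdot 5}{40 - 9} = \frac{145}{40 - 9} = \frac{145}{31}$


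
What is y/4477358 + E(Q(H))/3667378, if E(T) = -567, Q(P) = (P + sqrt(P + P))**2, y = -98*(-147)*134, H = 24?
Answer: 3538491249363/8210082113662 ≈ 0.43099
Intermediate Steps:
y = 1930404 (y = 14406*134 = 1930404)
Q(P) = (P + sqrt(2)*sqrt(P))**2 (Q(P) = (P + sqrt(2*P))**2 = (P + sqrt(2)*sqrt(P))**2)
y/4477358 + E(Q(H))/3667378 = 1930404/4477358 - 567/3667378 = 1930404*(1/4477358) - 567*1/3667378 = 965202/2238679 - 567/3667378 = 3538491249363/8210082113662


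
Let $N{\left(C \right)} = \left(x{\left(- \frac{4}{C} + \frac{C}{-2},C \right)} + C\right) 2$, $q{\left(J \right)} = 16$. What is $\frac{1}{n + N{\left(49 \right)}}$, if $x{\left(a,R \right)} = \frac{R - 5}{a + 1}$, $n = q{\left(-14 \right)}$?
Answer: $\frac{2311}{254830} \approx 0.0090688$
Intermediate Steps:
$n = 16$
$x{\left(a,R \right)} = \frac{-5 + R}{1 + a}$
$N{\left(C \right)} = 2 C + \frac{2 \left(-5 + C\right)}{1 - \frac{4}{C} - \frac{C}{2}}$ ($N{\left(C \right)} = \left(\frac{-5 + C}{1 + \left(- \frac{4}{C} + \frac{C}{-2}\right)} + C\right) 2 = \left(\frac{-5 + C}{1 + \left(- \frac{4}{C} + C \left(- \frac{1}{2}\right)\right)} + C\right) 2 = \left(\frac{-5 + C}{1 - \left(\frac{C}{2} + \frac{4}{C}\right)} + C\right) 2 = \left(\frac{-5 + C}{1 - \frac{4}{C} - \frac{C}{2}} + C\right) 2 = \left(C + \frac{-5 + C}{1 - \frac{4}{C} - \frac{C}{2}}\right) 2 = 2 C + \frac{2 \left(-5 + C\right)}{1 - \frac{4}{C} - \frac{C}{2}}$)
$\frac{1}{n + N{\left(49 \right)}} = \frac{1}{16 + 2 \cdot 49 \frac{1}{-8 - 49^{2} + 2 \cdot 49} \left(-18 - 49^{2} + 4 \cdot 49\right)} = \frac{1}{16 + 2 \cdot 49 \frac{1}{-8 - 2401 + 98} \left(-18 - 2401 + 196\right)} = \frac{1}{16 + 2 \cdot 49 \frac{1}{-2311} \left(-2223\right)} = \frac{1}{16 + 2 \cdot 49 \left(- \frac{1}{2311}\right) \left(-2223\right)} = \frac{1}{16 + \frac{217854}{2311}} = \frac{1}{\frac{254830}{2311}} = \frac{2311}{254830}$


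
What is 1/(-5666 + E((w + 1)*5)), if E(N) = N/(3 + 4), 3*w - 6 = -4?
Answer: -21/118961 ≈ -0.00017653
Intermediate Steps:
w = ⅔ (w = 2 + (⅓)*(-4) = 2 - 4/3 = ⅔ ≈ 0.66667)
E(N) = N/7
1/(-5666 + E((w + 1)*5)) = 1/(-5666 + ((⅔ + 1)*5)/7) = 1/(-5666 + ((5/3)*5)/7) = 1/(-5666 + (⅐)*(25/3)) = 1/(-5666 + 25/21) = 1/(-118961/21) = -21/118961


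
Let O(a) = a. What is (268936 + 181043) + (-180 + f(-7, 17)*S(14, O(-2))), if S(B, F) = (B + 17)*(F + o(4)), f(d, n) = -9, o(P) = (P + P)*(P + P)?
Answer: 432501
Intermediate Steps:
o(P) = 4*P² (o(P) = (2*P)*(2*P) = 4*P²)
S(B, F) = (17 + B)*(64 + F) (S(B, F) = (B + 17)*(F + 4*4²) = (17 + B)*(F + 4*16) = (17 + B)*(F + 64) = (17 + B)*(64 + F))
(268936 + 181043) + (-180 + f(-7, 17)*S(14, O(-2))) = (268936 + 181043) + (-180 - 9*(1088 + 17*(-2) + 64*14 + 14*(-2))) = 449979 + (-180 - 9*(1088 - 34 + 896 - 28)) = 449979 + (-180 - 9*1922) = 449979 + (-180 - 17298) = 449979 - 17478 = 432501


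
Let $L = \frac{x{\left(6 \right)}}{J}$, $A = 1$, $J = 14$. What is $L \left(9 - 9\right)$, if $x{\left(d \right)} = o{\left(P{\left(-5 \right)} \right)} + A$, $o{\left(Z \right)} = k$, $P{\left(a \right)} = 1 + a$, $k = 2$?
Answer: $0$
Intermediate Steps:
$o{\left(Z \right)} = 2$
$x{\left(d \right)} = 3$ ($x{\left(d \right)} = 2 + 1 = 3$)
$L = \frac{3}{14} \approx 0.21429$
$L \left(9 - 9\right) = \frac{3 \left(9 - 9\right)}{14} = \frac{3}{14} \cdot 0 = 0$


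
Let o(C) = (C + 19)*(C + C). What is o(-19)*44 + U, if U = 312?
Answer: 312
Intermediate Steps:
o(C) = 2*C*(19 + C) (o(C) = (19 + C)*(2*C) = 2*C*(19 + C))
o(-19)*44 + U = (2*(-19)*(19 - 19))*44 + 312 = (2*(-19)*0)*44 + 312 = 0*44 + 312 = 0 + 312 = 312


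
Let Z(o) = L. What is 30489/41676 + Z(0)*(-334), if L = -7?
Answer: 32489659/13892 ≈ 2338.7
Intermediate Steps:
Z(o) = -7
30489/41676 + Z(0)*(-334) = 30489/41676 - 7*(-334) = 30489*(1/41676) + 2338 = 10163/13892 + 2338 = 32489659/13892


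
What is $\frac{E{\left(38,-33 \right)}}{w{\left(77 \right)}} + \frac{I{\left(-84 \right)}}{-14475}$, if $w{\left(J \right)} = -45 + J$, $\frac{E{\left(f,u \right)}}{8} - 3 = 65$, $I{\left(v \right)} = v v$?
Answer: $\frac{79673}{4825} \approx 16.513$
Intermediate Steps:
$I{\left(v \right)} = v^{2}$
$E{\left(f,u \right)} = 544$ ($E{\left(f,u \right)} = 24 + 8 \cdot 65 = 24 + 520 = 544$)
$\frac{E{\left(38,-33 \right)}}{w{\left(77 \right)}} + \frac{I{\left(-84 \right)}}{-14475} = \frac{544}{-45 + 77} + \frac{\left(-84\right)^{2}}{-14475} = \frac{544}{32} + 7056 \left(- \frac{1}{14475}\right) = 544 \cdot \frac{1}{32} - \frac{2352}{4825} = 17 - \frac{2352}{4825} = \frac{79673}{4825}$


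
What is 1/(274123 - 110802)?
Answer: 1/163321 ≈ 6.1229e-6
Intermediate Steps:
1/(274123 - 110802) = 1/163321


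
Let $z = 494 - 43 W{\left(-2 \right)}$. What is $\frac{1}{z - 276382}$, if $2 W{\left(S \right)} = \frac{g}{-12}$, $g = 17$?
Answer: $- \frac{24}{6620581} \approx -3.6251 \cdot 10^{-6}$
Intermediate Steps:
$W{\left(S \right)} = - \frac{17}{24}$ ($W{\left(S \right)} = \frac{17 \frac{1}{-12}}{2} = \frac{17 \left(- \frac{1}{12}\right)}{2} = \frac{1}{2} \left(- \frac{17}{12}\right) = - \frac{17}{24}$)
$z = \frac{12587}{24}$ ($z = 494 - - \frac{731}{24} = 494 + \frac{731}{24} = \frac{12587}{24} \approx 524.46$)
$\frac{1}{z - 276382} = \frac{1}{\frac{12587}{24} - 276382} = \frac{1}{- \frac{6620581}{24}} = - \frac{24}{6620581}$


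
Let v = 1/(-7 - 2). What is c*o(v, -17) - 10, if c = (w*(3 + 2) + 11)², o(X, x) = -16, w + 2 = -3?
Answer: -3146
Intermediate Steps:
w = -5 (w = -2 - 3 = -5)
v = -⅑ (v = 1/(-9) = -⅑ ≈ -0.11111)
c = 196 (c = (-5*(3 + 2) + 11)² = (-5*5 + 11)² = (-25 + 11)² = (-14)² = 196)
c*o(v, -17) - 10 = 196*(-16) - 10 = -3136 - 10 = -3146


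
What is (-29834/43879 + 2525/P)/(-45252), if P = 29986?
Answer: 7917251/601419966312 ≈ 1.3164e-5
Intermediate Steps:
(-29834/43879 + 2525/P)/(-45252) = (-29834/43879 + 2525/29986)/(-45252) = (-29834*1/43879 + 2525*(1/29986))*(-1/45252) = (-29834/43879 + 2525/29986)*(-1/45252) = -71255259/119614154*(-1/45252) = 7917251/601419966312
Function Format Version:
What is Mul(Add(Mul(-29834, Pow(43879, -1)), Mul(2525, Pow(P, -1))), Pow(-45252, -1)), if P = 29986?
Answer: Rational(7917251, 601419966312) ≈ 1.3164e-5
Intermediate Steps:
Mul(Add(Mul(-29834, Pow(43879, -1)), Mul(2525, Pow(P, -1))), Pow(-45252, -1)) = Mul(Add(Mul(-29834, Pow(43879, -1)), Mul(2525, Pow(29986, -1))), Pow(-45252, -1)) = Mul(Add(Mul(-29834, Rational(1, 43879)), Mul(2525, Rational(1, 29986))), Rational(-1, 45252)) = Mul(Add(Rational(-29834, 43879), Rational(2525, 29986)), Rational(-1, 45252)) = Mul(Rational(-71255259, 119614154), Rational(-1, 45252)) = Rational(7917251, 601419966312)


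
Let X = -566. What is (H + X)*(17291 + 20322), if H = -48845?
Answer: -1858495943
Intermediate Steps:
(H + X)*(17291 + 20322) = (-48845 - 566)*(17291 + 20322) = -49411*37613 = -1858495943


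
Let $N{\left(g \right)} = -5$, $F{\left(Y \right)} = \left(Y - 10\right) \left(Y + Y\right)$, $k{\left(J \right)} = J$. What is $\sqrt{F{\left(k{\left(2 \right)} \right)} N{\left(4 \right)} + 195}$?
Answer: $\sqrt{355} \approx 18.841$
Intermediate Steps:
$F{\left(Y \right)} = 2 Y \left(-10 + Y\right)$ ($F{\left(Y \right)} = \left(-10 + Y\right) 2 Y = 2 Y \left(-10 + Y\right)$)
$\sqrt{F{\left(k{\left(2 \right)} \right)} N{\left(4 \right)} + 195} = \sqrt{2 \cdot 2 \left(-10 + 2\right) \left(-5\right) + 195} = \sqrt{2 \cdot 2 \left(-8\right) \left(-5\right) + 195} = \sqrt{\left(-32\right) \left(-5\right) + 195} = \sqrt{160 + 195} = \sqrt{355}$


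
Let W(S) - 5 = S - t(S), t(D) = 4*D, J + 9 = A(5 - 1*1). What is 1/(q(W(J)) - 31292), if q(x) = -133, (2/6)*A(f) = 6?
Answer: -1/31425 ≈ -3.1822e-5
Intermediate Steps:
A(f) = 18 (A(f) = 3*6 = 18)
J = 9 (J = -9 + 18 = 9)
W(S) = 5 - 3*S (W(S) = 5 + (S - 4*S) = 5 - 3*S)
1/(q(W(J)) - 31292) = 1/(-133 - 31292) = 1/(-31425) = -1/31425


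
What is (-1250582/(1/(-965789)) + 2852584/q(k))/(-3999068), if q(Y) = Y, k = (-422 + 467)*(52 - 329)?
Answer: -7527603147625243/24924191310 ≈ -3.0202e+5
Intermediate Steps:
k = -12465 (k = 45*(-277) = -12465)
(-1250582/(1/(-965789)) + 2852584/q(k))/(-3999068) = (-1250582/(1/(-965789)) + 2852584/(-12465))/(-3999068) = (-1250582/(-1/965789) + 2852584*(-1/12465))*(-1/3999068) = (-1250582*(-965789) - 2852584/12465)*(-1/3999068) = (1207798339198 - 2852584/12465)*(-1/3999068) = (15055206295250486/12465)*(-1/3999068) = -7527603147625243/24924191310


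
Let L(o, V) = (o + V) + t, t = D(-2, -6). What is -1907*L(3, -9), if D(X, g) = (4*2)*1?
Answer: -3814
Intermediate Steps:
D(X, g) = 8 (D(X, g) = 8*1 = 8)
t = 8
L(o, V) = 8 + V + o (L(o, V) = (o + V) + 8 = (V + o) + 8 = 8 + V + o)
-1907*L(3, -9) = -1907*(8 - 9 + 3) = -1907*2 = -3814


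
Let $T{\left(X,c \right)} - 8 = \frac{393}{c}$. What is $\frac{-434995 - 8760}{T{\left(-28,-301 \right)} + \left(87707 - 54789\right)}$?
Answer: $- \frac{133570255}{9910333} \approx -13.478$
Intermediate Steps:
$T{\left(X,c \right)} = 8 + \frac{393}{c}$
$\frac{-434995 - 8760}{T{\left(-28,-301 \right)} + \left(87707 - 54789\right)} = \frac{-434995 - 8760}{\left(8 + \frac{393}{-301}\right) + \left(87707 - 54789\right)} = - \frac{443755}{\left(8 + 393 \left(- \frac{1}{301}\right)\right) + 32918} = - \frac{443755}{\left(8 - \frac{393}{301}\right) + 32918} = - \frac{443755}{\frac{2015}{301} + 32918} = - \frac{443755}{\frac{9910333}{301}} = \left(-443755\right) \frac{301}{9910333} = - \frac{133570255}{9910333}$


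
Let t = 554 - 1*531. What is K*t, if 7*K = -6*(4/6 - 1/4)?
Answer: -115/14 ≈ -8.2143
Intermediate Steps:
t = 23 (t = 554 - 531 = 23)
K = -5/14 (K = (-6*(4/6 - 1/4))/7 = (-6*(4*(⅙) - 1*¼))/7 = (-6*(⅔ - ¼))/7 = (-6*5/12)/7 = (⅐)*(-5/2) = -5/14 ≈ -0.35714)
K*t = -5/14*23 = -115/14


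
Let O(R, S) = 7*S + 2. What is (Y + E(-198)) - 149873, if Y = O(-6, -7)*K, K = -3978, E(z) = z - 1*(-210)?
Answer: 37105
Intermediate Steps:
O(R, S) = 2 + 7*S
E(z) = 210 + z (E(z) = z + 210 = 210 + z)
Y = 186966 (Y = (2 + 7*(-7))*(-3978) = (2 - 49)*(-3978) = -47*(-3978) = 186966)
(Y + E(-198)) - 149873 = (186966 + (210 - 198)) - 149873 = (186966 + 12) - 149873 = 186978 - 149873 = 37105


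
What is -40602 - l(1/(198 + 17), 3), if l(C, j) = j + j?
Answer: -40608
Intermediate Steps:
l(C, j) = 2*j
-40602 - l(1/(198 + 17), 3) = -40602 - 2*3 = -40602 - 1*6 = -40602 - 6 = -40608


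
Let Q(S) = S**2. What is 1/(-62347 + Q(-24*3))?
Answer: -1/57163 ≈ -1.7494e-5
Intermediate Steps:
1/(-62347 + Q(-24*3)) = 1/(-62347 + (-24*3)**2) = 1/(-62347 + (-72)**2) = 1/(-62347 + 5184) = 1/(-57163) = -1/57163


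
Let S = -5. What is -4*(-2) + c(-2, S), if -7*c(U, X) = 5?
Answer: 51/7 ≈ 7.2857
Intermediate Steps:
c(U, X) = -5/7 (c(U, X) = -1/7*5 = -5/7)
-4*(-2) + c(-2, S) = -4*(-2) - 5/7 = 8 - 5/7 = 51/7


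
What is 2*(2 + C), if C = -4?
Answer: -4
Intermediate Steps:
2*(2 + C) = 2*(2 - 4) = 2*(-2) = -4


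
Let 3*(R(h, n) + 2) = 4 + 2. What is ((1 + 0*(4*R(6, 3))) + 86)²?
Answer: 7569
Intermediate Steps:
R(h, n) = 0 (R(h, n) = -2 + (4 + 2)/3 = -2 + (⅓)*6 = -2 + 2 = 0)
((1 + 0*(4*R(6, 3))) + 86)² = ((1 + 0*(4*0)) + 86)² = ((1 + 0*0) + 86)² = ((1 + 0) + 86)² = (1 + 86)² = 87² = 7569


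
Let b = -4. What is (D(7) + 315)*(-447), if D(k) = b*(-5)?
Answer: -149745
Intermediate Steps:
D(k) = 20 (D(k) = -4*(-5) = 20)
(D(7) + 315)*(-447) = (20 + 315)*(-447) = 335*(-447) = -149745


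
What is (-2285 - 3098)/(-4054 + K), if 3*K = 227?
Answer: 2307/1705 ≈ 1.3531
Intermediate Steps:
K = 227/3 (K = (⅓)*227 = 227/3 ≈ 75.667)
(-2285 - 3098)/(-4054 + K) = (-2285 - 3098)/(-4054 + 227/3) = -5383/(-11935/3) = -5383*(-3/11935) = 2307/1705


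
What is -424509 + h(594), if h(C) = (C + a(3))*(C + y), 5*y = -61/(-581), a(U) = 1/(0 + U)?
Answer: -622795862/8715 ≈ -71463.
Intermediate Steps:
a(U) = 1/U
y = 61/2905 (y = (-61/(-581))/5 = (-61*(-1/581))/5 = (1/5)*(61/581) = 61/2905 ≈ 0.020998)
h(C) = (1/3 + C)*(61/2905 + C) (h(C) = (C + 1/3)*(C + 61/2905) = (C + 1/3)*(61/2905 + C) = (1/3 + C)*(61/2905 + C))
-424509 + h(594) = -424509 + (61/8715 + 594**2 + (3088/8715)*594) = -424509 + (61/8715 + 352836 + 611424/2905) = -424509 + 3076800073/8715 = -622795862/8715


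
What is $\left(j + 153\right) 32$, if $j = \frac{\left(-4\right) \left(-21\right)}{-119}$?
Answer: $\frac{82848}{17} \approx 4873.4$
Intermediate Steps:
$j = - \frac{12}{17}$ ($j = 84 \left(- \frac{1}{119}\right) = - \frac{12}{17} \approx -0.70588$)
$\left(j + 153\right) 32 = \left(- \frac{12}{17} + 153\right) 32 = \frac{2589}{17} \cdot 32 = \frac{82848}{17}$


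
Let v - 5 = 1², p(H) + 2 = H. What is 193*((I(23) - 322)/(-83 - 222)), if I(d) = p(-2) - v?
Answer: 64076/305 ≈ 210.09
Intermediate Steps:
p(H) = -2 + H
v = 6 (v = 5 + 1² = 5 + 1 = 6)
I(d) = -10 (I(d) = (-2 - 2) - 1*6 = -4 - 6 = -10)
193*((I(23) - 322)/(-83 - 222)) = 193*((-10 - 322)/(-83 - 222)) = 193*(-332/(-305)) = 193*(-332*(-1/305)) = 193*(332/305) = 64076/305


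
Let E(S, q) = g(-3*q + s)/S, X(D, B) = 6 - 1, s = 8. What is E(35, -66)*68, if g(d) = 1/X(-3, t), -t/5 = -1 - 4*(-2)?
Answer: 68/175 ≈ 0.38857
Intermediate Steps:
t = -35 (t = -5*(-1 - 4*(-2)) = -5*(-1 + 8) = -5*7 = -35)
X(D, B) = 5
g(d) = ⅕ (g(d) = 1/5 = ⅕)
E(S, q) = 1/(5*S)
E(35, -66)*68 = ((⅕)/35)*68 = ((⅕)*(1/35))*68 = (1/175)*68 = 68/175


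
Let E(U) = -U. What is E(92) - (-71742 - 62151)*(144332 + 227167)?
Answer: 49741115515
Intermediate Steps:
E(92) - (-71742 - 62151)*(144332 + 227167) = -1*92 - (-71742 - 62151)*(144332 + 227167) = -92 - (-133893)*371499 = -92 - 1*(-49741115607) = -92 + 49741115607 = 49741115515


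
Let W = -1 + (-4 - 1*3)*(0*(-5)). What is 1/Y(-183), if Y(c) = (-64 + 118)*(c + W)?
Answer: -1/9936 ≈ -0.00010064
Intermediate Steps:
W = -1 (W = -1 + (-4 - 3)*0 = -1 - 7*0 = -1 + 0 = -1)
Y(c) = -54 + 54*c (Y(c) = (-64 + 118)*(c - 1) = 54*(-1 + c) = -54 + 54*c)
1/Y(-183) = 1/(-54 + 54*(-183)) = 1/(-54 - 9882) = 1/(-9936) = -1/9936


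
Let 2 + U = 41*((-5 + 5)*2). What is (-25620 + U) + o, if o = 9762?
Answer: -15860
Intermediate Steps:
U = -2 (U = -2 + 41*((-5 + 5)*2) = -2 + 41*(0*2) = -2 + 41*0 = -2 + 0 = -2)
(-25620 + U) + o = (-25620 - 2) + 9762 = -25622 + 9762 = -15860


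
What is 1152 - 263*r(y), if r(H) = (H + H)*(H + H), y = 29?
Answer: -883580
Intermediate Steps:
r(H) = 4*H² (r(H) = (2*H)*(2*H) = 4*H²)
1152 - 263*r(y) = 1152 - 1052*29² = 1152 - 1052*841 = 1152 - 263*3364 = 1152 - 884732 = -883580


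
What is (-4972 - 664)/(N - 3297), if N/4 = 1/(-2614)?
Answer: 7366252/4309181 ≈ 1.7094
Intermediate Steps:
N = -2/1307 (N = 4/(-2614) = 4*(-1/2614) = -2/1307 ≈ -0.0015302)
(-4972 - 664)/(N - 3297) = (-4972 - 664)/(-2/1307 - 3297) = -5636/(-4309181/1307) = -5636*(-1307/4309181) = 7366252/4309181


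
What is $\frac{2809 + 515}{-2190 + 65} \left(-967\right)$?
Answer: $\frac{3214308}{2125} \approx 1512.6$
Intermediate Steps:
$\frac{2809 + 515}{-2190 + 65} \left(-967\right) = \frac{3324}{-2125} \left(-967\right) = 3324 \left(- \frac{1}{2125}\right) \left(-967\right) = \left(- \frac{3324}{2125}\right) \left(-967\right) = \frac{3214308}{2125}$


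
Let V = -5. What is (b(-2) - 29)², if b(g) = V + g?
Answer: 1296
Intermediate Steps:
b(g) = -5 + g
(b(-2) - 29)² = ((-5 - 2) - 29)² = (-7 - 29)² = (-36)² = 1296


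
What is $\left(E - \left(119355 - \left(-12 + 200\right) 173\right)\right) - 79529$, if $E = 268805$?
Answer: $102445$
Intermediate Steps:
$\left(E - \left(119355 - \left(-12 + 200\right) 173\right)\right) - 79529 = \left(268805 - \left(119355 - \left(-12 + 200\right) 173\right)\right) - 79529 = \left(268805 + \left(188 \cdot 173 - 119355\right)\right) - 79529 = \left(268805 + \left(32524 - 119355\right)\right) - 79529 = \left(268805 - 86831\right) - 79529 = 181974 - 79529 = 102445$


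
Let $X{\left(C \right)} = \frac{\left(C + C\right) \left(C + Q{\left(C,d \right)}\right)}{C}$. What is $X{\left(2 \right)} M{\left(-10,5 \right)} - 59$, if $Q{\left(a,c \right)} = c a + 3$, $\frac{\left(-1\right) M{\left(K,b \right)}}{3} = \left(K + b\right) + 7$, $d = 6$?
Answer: $-263$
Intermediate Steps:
$M{\left(K,b \right)} = -21 - 3 K - 3 b$ ($M{\left(K,b \right)} = - 3 \left(\left(K + b\right) + 7\right) = - 3 \left(7 + K + b\right) = -21 - 3 K - 3 b$)
$Q{\left(a,c \right)} = 3 + a c$ ($Q{\left(a,c \right)} = a c + 3 = 3 + a c$)
$X{\left(C \right)} = 6 + 14 C$ ($X{\left(C \right)} = \frac{\left(C + C\right) \left(C + \left(3 + C 6\right)\right)}{C} = \frac{2 C \left(C + \left(3 + 6 C\right)\right)}{C} = \frac{2 C \left(3 + 7 C\right)}{C} = 6 + 14 C$)
$X{\left(2 \right)} M{\left(-10,5 \right)} - 59 = \left(6 + 14 \cdot 2\right) \left(-21 - -30 - 15\right) - 59 = \left(6 + 28\right) \left(-21 + 30 - 15\right) - 59 = 34 \left(-6\right) - 59 = -204 - 59 = -263$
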